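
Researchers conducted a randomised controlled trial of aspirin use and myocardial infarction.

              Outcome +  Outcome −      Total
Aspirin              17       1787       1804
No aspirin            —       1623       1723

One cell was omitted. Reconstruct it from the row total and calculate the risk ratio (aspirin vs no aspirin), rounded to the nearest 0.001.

0.162

The missing cell is in the unexposed row: 1723 − 1623 = 100.
So a = 17, b = 1787, c = 100, d = 1623.
RR = [a/(a+b)] / [c/(c+d)] = (17/1804) / (100/1723) = 0.00942/0.05804 = 0.16237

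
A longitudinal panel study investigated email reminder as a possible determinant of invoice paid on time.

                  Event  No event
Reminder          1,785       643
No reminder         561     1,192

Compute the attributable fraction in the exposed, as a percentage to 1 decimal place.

Cells: a = 1785, b = 643, c = 561, d = 1192.
Risk in exposed = 1785/2428 = 0.73517; risk in unexposed = 561/1753 = 0.32002.
RR = 0.73517/0.32002 = 2.29725
AR% = (RR − 1)/RR × 100 = (2.29725 − 1)/2.29725 × 100 = 56.4697%

56.5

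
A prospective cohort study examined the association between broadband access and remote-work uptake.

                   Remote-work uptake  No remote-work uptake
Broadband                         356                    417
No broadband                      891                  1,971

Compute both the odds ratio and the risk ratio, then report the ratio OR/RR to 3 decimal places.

Cells: a = 356, b = 417, c = 891, d = 1971.
OR = (356·1971)/(417·891) = 701676/371547 = 1.88853
Risk in exposed = 356/773 = 0.46054; risk in unexposed = 891/2862 = 0.31132; RR = 1.47932
OR/RR = 1.88853 / 1.47932 = 1.27662
The outcome is not rare, so the OR lies further from 1 than the RR.

1.277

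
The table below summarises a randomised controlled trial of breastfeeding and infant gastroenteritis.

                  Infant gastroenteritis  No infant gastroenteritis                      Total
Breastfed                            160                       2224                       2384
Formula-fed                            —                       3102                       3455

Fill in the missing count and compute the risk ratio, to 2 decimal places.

0.66

The missing cell is in the unexposed row: 3455 − 3102 = 353.
So a = 160, b = 2224, c = 353, d = 3102.
RR = [a/(a+b)] / [c/(c+d)] = (160/2384) / (353/3455) = 0.06711/0.10217 = 0.65688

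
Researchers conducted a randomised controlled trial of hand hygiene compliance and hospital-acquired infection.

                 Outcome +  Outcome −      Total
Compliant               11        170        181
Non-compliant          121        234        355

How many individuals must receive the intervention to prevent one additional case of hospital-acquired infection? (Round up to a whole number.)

4

Risk in treated group = 11/181 = 0.06077; risk in control = 121/355 = 0.34085.
Absolute risk reduction = 0.34085 − 0.06077 = 0.28007
NNT = 1 / ARR = 1 / 0.28007 = 3.571 → round up → 4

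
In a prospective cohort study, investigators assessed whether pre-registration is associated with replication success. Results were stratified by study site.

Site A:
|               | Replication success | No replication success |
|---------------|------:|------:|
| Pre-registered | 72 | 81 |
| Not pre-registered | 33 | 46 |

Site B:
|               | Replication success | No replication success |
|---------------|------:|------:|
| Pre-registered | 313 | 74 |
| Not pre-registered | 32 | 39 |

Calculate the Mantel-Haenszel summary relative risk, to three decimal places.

RR_MH = Σ(aᵢ·n₀ᵢ/nᵢ) / Σ(cᵢ·n₁ᵢ/nᵢ), with n₁ᵢ = aᵢ+bᵢ (exposed), n₀ᵢ = cᵢ+dᵢ (unexposed), nᵢ = n₁ᵢ+n₀ᵢ.
Stratum 1 (Site A): n₁ = 153, n₀ = 79, n = 232; a·n₀/n = 72·79/232 = 24.5172; c·n₁/n = 33·153/232 = 21.7629
Stratum 2 (Site B): n₁ = 387, n₀ = 71, n = 458; a·n₀/n = 313·71/458 = 48.5218; c·n₁/n = 32·387/458 = 27.0393
RR_MH = (24.5172 + 48.5218) / (21.7629 + 27.0393) = 73.0391 / 48.8022 = 1.49663

1.497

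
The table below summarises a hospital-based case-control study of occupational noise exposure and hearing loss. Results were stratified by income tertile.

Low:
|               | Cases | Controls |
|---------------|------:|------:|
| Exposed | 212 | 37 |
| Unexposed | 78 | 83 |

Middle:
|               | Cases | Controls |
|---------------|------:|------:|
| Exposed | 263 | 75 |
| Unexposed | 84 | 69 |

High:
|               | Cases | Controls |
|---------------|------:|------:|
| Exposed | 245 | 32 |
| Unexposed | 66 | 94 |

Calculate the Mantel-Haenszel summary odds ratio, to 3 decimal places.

5.367

OR_MH = Σ(aᵢdᵢ/nᵢ) / Σ(bᵢcᵢ/nᵢ), where nᵢ is the stratum total.
Stratum 1 (Low): n = 410; a·d/n = 212·83/410 = 42.9171; b·c/n = 37·78/410 = 7.0390
Stratum 2 (Middle): n = 491; a·d/n = 263·69/491 = 36.9593; b·c/n = 75·84/491 = 12.8310
Stratum 3 (High): n = 437; a·d/n = 245·94/437 = 52.7002; b·c/n = 32·66/437 = 4.8330
OR_MH = (42.9171 + 36.9593 + 52.7002) / (7.0390 + 12.8310 + 4.8330) = 132.5766 / 24.7029 = 5.36684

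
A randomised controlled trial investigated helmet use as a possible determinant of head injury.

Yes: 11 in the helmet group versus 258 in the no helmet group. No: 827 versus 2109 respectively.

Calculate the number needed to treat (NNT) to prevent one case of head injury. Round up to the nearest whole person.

Risk in treated group = 11/838 = 0.01313; risk in control = 258/2367 = 0.10900.
Absolute risk reduction = 0.10900 − 0.01313 = 0.09587
NNT = 1 / ARR = 1 / 0.09587 = 10.431 → round up → 11

11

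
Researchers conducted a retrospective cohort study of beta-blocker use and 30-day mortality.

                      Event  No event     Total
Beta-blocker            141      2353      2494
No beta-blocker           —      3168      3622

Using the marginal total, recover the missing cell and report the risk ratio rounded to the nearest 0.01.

0.45

The missing cell is in the unexposed row: 3622 − 3168 = 454.
So a = 141, b = 2353, c = 454, d = 3168.
RR = [a/(a+b)] / [c/(c+d)] = (141/2494) / (454/3622) = 0.05654/0.12535 = 0.45104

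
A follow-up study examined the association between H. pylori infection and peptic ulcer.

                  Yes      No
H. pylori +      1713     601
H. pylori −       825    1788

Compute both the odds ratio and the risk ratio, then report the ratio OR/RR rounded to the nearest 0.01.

2.63

Cells: a = 1713, b = 601, c = 825, d = 1788.
OR = (1713·1788)/(601·825) = 3062844/495825 = 6.17727
Risk in exposed = 1713/2314 = 0.74028; risk in unexposed = 825/2613 = 0.31573; RR = 2.34466
OR/RR = 6.17727 / 2.34466 = 2.63461
The outcome is not rare, so the OR lies further from 1 than the RR.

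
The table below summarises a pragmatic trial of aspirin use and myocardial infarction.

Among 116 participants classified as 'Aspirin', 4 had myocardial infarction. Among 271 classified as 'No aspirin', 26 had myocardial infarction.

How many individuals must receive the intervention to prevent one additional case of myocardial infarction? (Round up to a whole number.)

17

Risk in treated group = 4/116 = 0.03448; risk in control = 26/271 = 0.09594.
Absolute risk reduction = 0.09594 − 0.03448 = 0.06146
NNT = 1 / ARR = 1 / 0.06146 = 16.271 → round up → 17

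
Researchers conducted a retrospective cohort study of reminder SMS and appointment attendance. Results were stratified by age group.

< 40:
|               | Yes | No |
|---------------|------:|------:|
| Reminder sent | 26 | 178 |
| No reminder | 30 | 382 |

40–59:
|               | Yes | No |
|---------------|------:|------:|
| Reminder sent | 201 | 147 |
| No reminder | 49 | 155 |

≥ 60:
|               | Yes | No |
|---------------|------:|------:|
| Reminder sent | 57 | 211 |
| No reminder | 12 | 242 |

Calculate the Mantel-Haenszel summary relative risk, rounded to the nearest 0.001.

RR_MH = Σ(aᵢ·n₀ᵢ/nᵢ) / Σ(cᵢ·n₁ᵢ/nᵢ), with n₁ᵢ = aᵢ+bᵢ (exposed), n₀ᵢ = cᵢ+dᵢ (unexposed), nᵢ = n₁ᵢ+n₀ᵢ.
Stratum 1 (< 40): n₁ = 204, n₀ = 412, n = 616; a·n₀/n = 26·412/616 = 17.3896; c·n₁/n = 30·204/616 = 9.9351
Stratum 2 (40–59): n₁ = 348, n₀ = 204, n = 552; a·n₀/n = 201·204/552 = 74.2826; c·n₁/n = 49·348/552 = 30.8913
Stratum 3 (≥ 60): n₁ = 268, n₀ = 254, n = 522; a·n₀/n = 57·254/522 = 27.7356; c·n₁/n = 12·268/522 = 6.1609
RR_MH = (17.3896 + 74.2826 + 27.7356) / (9.9351 + 30.8913 + 6.1609) = 119.4079 / 46.9873 = 2.54128

2.541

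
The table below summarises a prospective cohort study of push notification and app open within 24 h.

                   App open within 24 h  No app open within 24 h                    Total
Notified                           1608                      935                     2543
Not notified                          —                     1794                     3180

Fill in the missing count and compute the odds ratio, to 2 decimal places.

The missing cell is in the unexposed row: 3180 − 1794 = 1386.
So a = 1608, b = 935, c = 1386, d = 1794.
OR = (a·d)/(b·c) = (1608 × 1794) / (935 × 1386) = 2884752 / 1295910 = 2.22604

2.23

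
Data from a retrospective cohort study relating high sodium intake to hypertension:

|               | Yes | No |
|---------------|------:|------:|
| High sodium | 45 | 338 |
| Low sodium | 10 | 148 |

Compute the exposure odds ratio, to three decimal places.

Cells: a = 45, b = 338, c = 10, d = 148.
OR = (a·d)/(b·c) = (45 × 148) / (338 × 10) = 6660 / 3380 = 1.97041
The odds of hypertension are about 1.97 times as high in the high sodium group.

1.970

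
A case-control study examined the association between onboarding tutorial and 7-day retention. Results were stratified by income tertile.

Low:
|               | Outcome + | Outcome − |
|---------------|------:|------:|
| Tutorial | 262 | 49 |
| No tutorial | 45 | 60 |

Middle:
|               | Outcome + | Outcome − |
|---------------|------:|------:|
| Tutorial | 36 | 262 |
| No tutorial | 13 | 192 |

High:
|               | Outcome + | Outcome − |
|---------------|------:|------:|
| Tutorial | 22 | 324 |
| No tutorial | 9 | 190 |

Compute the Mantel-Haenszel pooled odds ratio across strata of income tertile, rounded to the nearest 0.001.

OR_MH = Σ(aᵢdᵢ/nᵢ) / Σ(bᵢcᵢ/nᵢ), where nᵢ is the stratum total.
Stratum 1 (Low): n = 416; a·d/n = 262·60/416 = 37.7885; b·c/n = 49·45/416 = 5.3005
Stratum 2 (Middle): n = 503; a·d/n = 36·192/503 = 13.7416; b·c/n = 262·13/503 = 6.7714
Stratum 3 (High): n = 545; a·d/n = 22·190/545 = 7.6697; b·c/n = 324·9/545 = 5.3505
OR_MH = (37.7885 + 13.7416 + 7.6697) / (5.3005 + 6.7714 + 5.3505) = 59.1997 / 17.4223 = 3.39793

3.398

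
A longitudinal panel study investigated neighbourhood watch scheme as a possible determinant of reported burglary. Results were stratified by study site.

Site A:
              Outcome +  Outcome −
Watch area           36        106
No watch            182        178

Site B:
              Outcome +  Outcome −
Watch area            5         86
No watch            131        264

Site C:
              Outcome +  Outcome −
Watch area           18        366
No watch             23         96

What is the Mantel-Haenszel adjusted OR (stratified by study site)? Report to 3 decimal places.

OR_MH = Σ(aᵢdᵢ/nᵢ) / Σ(bᵢcᵢ/nᵢ), where nᵢ is the stratum total.
Stratum 1 (Site A): n = 502; a·d/n = 36·178/502 = 12.7649; b·c/n = 106·182/502 = 38.4303
Stratum 2 (Site B): n = 486; a·d/n = 5·264/486 = 2.7160; b·c/n = 86·131/486 = 23.1811
Stratum 3 (Site C): n = 503; a·d/n = 18·96/503 = 3.4354; b·c/n = 366·23/503 = 16.7356
OR_MH = (12.7649 + 2.7160 + 3.4354) / (38.4303 + 23.1811 + 16.7356) = 18.9164 / 78.3469 = 0.24144

0.241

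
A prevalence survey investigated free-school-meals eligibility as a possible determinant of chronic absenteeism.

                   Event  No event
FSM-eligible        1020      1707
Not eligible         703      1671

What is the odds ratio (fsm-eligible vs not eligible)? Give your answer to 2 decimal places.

1.42

Cells: a = 1020, b = 1707, c = 703, d = 1671.
OR = (a·d)/(b·c) = (1020 × 1671) / (1707 × 703) = 1704420 / 1200021 = 1.42033
The odds of chronic absenteeism are about 1.42 times as high in the fsm-eligible group.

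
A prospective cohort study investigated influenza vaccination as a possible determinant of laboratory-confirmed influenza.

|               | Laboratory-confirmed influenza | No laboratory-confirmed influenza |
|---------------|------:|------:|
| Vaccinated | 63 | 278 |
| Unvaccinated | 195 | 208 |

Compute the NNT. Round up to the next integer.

Risk in treated group = 63/341 = 0.18475; risk in control = 195/403 = 0.48387.
Absolute risk reduction = 0.48387 − 0.18475 = 0.29912
NNT = 1 / ARR = 1 / 0.29912 = 3.343 → round up → 4

4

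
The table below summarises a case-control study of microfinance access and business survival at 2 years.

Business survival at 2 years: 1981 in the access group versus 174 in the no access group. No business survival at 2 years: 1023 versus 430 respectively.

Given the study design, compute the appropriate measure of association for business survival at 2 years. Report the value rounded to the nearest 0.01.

4.79

From the description: a = 1981, b = 1023, c = 174, d = 430.
This is a case-control study: participants were sampled on outcome status, so risks in the source population cannot be estimated directly — relative risk is not valid here. The odds ratio is the appropriate measure.
OR = (a·d)/(b·c) = (1981 × 430) / (1023 × 174) = 851830 / 178002 = 4.78551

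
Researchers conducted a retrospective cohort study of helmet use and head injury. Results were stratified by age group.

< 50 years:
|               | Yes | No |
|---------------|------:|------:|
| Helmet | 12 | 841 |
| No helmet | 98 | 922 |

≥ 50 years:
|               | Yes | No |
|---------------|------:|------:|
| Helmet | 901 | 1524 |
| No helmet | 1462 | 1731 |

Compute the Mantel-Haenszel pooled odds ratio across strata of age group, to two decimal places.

OR_MH = Σ(aᵢdᵢ/nᵢ) / Σ(bᵢcᵢ/nᵢ), where nᵢ is the stratum total.
Stratum 1 (< 50 years): n = 1873; a·d/n = 12·922/1873 = 5.9071; b·c/n = 841·98/1873 = 44.0032
Stratum 2 (≥ 50 years): n = 5618; a·d/n = 901·1731/5618 = 277.6132; b·c/n = 1524·1462/5618 = 396.5981
OR_MH = (5.9071 + 277.6132) / (44.0032 + 396.5981) = 283.5203 / 440.6013 = 0.64348

0.64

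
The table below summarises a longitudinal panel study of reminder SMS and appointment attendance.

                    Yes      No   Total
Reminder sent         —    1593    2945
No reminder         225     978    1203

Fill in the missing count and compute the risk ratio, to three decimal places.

2.455

The missing cell is in the exposed row: 2945 − 1593 = 1352.
So a = 1352, b = 1593, c = 225, d = 978.
RR = [a/(a+b)] / [c/(c+d)] = (1352/2945) / (225/1203) = 0.45908/0.18703 = 2.45456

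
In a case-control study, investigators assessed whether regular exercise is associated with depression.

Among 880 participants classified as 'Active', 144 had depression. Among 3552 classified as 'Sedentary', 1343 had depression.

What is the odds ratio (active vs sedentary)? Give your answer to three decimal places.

0.322

From the description: a = 144, b = 736, c = 1343, d = 2209.
OR = (a·d)/(b·c) = (144 × 2209) / (736 × 1343) = 318096 / 988448 = 0.32181
Exposure is associated with lower odds of depression (OR = 0.32 < 1).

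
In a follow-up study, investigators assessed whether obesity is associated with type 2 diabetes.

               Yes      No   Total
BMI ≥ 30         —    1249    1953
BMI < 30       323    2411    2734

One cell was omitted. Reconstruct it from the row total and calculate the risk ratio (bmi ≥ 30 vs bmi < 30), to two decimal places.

3.05

The missing cell is in the exposed row: 1953 − 1249 = 704.
So a = 704, b = 1249, c = 323, d = 2411.
RR = [a/(a+b)] / [c/(c+d)] = (704/1953) / (323/2734) = 0.36047/0.11814 = 3.05117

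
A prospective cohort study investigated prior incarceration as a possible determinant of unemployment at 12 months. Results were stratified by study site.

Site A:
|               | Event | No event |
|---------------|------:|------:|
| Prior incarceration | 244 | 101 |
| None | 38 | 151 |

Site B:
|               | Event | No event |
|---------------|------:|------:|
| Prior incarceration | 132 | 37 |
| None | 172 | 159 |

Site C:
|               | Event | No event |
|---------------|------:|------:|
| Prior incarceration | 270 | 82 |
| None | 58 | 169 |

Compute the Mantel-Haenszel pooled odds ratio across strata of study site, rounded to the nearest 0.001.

OR_MH = Σ(aᵢdᵢ/nᵢ) / Σ(bᵢcᵢ/nᵢ), where nᵢ is the stratum total.
Stratum 1 (Site A): n = 534; a·d/n = 244·151/534 = 68.9963; b·c/n = 101·38/534 = 7.1873
Stratum 2 (Site B): n = 500; a·d/n = 132·159/500 = 41.9760; b·c/n = 37·172/500 = 12.7280
Stratum 3 (Site C): n = 579; a·d/n = 270·169/579 = 78.8083; b·c/n = 82·58/579 = 8.2142
OR_MH = (68.9963 + 41.9760 + 78.8083) / (7.1873 + 12.7280 + 8.2142) = 189.7805 / 28.1294 = 6.74669

6.747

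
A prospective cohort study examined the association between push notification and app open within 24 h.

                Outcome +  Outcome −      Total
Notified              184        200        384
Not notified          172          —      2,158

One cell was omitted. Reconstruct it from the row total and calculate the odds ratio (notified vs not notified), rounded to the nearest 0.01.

The missing cell is in the unexposed row: 2158 − 172 = 1986.
So a = 184, b = 200, c = 172, d = 1986.
OR = (a·d)/(b·c) = (184 × 1986) / (200 × 172) = 365424 / 34400 = 10.62279

10.62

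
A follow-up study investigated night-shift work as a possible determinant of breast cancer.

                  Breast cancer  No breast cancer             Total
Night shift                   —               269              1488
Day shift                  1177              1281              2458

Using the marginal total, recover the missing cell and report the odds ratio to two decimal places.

4.93

The missing cell is in the exposed row: 1488 − 269 = 1219.
So a = 1219, b = 269, c = 1177, d = 1281.
OR = (a·d)/(b·c) = (1219 × 1281) / (269 × 1177) = 1561539 / 316613 = 4.93201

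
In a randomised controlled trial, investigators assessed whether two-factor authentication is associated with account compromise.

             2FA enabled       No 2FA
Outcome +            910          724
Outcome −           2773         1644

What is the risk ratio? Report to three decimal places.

Reading the table with exposure as columns: a = 910 (2FA enabled, case), b = 2773 (2FA enabled, non-case), c = 724 (No 2FA, case), d = 1644.
Risk in exposed = 910/3683 = 0.24708; risk in unexposed = 724/2368 = 0.30574.
RR = 0.24708 / 0.30574 = 0.80813
The risk is 19% lower among the exposed than among the unexposed.

0.808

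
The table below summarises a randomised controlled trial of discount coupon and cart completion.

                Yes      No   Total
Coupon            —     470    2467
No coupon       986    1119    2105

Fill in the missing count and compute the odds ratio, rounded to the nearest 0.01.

4.82

The missing cell is in the exposed row: 2467 − 470 = 1997.
So a = 1997, b = 470, c = 986, d = 1119.
OR = (a·d)/(b·c) = (1997 × 1119) / (470 × 986) = 2234643 / 463420 = 4.82207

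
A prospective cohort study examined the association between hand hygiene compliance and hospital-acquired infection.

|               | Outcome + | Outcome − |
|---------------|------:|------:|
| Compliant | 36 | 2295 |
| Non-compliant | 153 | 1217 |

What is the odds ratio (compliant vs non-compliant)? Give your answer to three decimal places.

0.125

Cells: a = 36, b = 2295, c = 153, d = 1217.
OR = (a·d)/(b·c) = (36 × 1217) / (2295 × 153) = 43812 / 351135 = 0.12477
Exposure is associated with lower odds of hospital-acquired infection (OR = 0.12 < 1).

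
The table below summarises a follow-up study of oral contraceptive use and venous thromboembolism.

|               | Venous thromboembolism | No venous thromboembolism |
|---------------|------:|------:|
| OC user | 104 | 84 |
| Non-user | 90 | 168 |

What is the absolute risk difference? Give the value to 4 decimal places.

0.2044

Cells: a = 104, b = 84, c = 90, d = 168.
Risk in exposed = 104/188 = 0.553191; risk in unexposed = 90/258 = 0.348837.
Risk difference = 0.553191 − 0.348837 = 0.204354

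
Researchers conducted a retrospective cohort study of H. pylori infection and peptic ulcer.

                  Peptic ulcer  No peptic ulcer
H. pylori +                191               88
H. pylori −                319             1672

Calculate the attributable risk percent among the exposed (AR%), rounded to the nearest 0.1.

Cells: a = 191, b = 88, c = 319, d = 1672.
Risk in exposed = 191/279 = 0.68459; risk in unexposed = 319/1991 = 0.16022.
RR = 0.68459/0.16022 = 4.27277
AR% = (RR − 1)/RR × 100 = (4.27277 − 1)/4.27277 × 100 = 76.5960%

76.6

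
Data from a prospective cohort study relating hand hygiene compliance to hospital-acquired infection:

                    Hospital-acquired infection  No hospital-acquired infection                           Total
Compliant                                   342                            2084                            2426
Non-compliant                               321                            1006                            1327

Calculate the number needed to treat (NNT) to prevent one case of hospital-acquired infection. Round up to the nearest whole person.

10

Risk in treated group = 342/2426 = 0.14097; risk in control = 321/1327 = 0.24190.
Absolute risk reduction = 0.24190 − 0.14097 = 0.10093
NNT = 1 / ARR = 1 / 0.10093 = 9.908 → round up → 10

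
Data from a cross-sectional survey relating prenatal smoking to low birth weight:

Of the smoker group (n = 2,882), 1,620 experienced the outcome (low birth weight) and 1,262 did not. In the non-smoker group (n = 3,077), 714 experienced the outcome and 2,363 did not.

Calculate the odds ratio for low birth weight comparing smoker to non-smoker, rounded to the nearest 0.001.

4.248

From the description: a = 1620, b = 1262, c = 714, d = 2363.
OR = (a·d)/(b·c) = (1620 × 2363) / (1262 × 714) = 3828060 / 901068 = 4.24836
The odds of low birth weight are about 4.25 times as high in the smoker group.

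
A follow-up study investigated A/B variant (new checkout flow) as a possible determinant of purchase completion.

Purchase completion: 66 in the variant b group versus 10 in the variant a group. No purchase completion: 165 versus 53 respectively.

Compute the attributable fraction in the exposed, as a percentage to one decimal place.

44.4

From the description: a = 66, b = 165, c = 10, d = 53.
Risk in exposed = 66/231 = 0.28571; risk in unexposed = 10/63 = 0.15873.
RR = 0.28571/0.15873 = 1.80000
AR% = (RR − 1)/RR × 100 = (1.80000 − 1)/1.80000 × 100 = 44.4444%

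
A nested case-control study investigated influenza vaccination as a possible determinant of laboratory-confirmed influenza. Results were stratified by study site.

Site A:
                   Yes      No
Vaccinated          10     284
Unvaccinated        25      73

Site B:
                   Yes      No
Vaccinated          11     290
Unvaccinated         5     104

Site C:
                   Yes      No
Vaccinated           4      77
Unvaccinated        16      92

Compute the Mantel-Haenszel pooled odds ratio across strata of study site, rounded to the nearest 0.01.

OR_MH = Σ(aᵢdᵢ/nᵢ) / Σ(bᵢcᵢ/nᵢ), where nᵢ is the stratum total.
Stratum 1 (Site A): n = 392; a·d/n = 10·73/392 = 1.8622; b·c/n = 284·25/392 = 18.1122
Stratum 2 (Site B): n = 410; a·d/n = 11·104/410 = 2.7902; b·c/n = 290·5/410 = 3.5366
Stratum 3 (Site C): n = 189; a·d/n = 4·92/189 = 1.9471; b·c/n = 77·16/189 = 6.5185
OR_MH = (1.8622 + 2.7902 + 1.9471) / (18.1122 + 3.5366 + 6.5185) = 6.5996 / 28.1673 = 0.23430

0.23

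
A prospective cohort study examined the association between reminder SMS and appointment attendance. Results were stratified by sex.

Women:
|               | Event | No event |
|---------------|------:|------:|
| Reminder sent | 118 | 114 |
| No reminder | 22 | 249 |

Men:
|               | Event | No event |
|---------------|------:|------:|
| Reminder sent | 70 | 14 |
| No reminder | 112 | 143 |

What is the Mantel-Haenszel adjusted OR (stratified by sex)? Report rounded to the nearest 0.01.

OR_MH = Σ(aᵢdᵢ/nᵢ) / Σ(bᵢcᵢ/nᵢ), where nᵢ is the stratum total.
Stratum 1 (Women): n = 503; a·d/n = 118·249/503 = 58.4135; b·c/n = 114·22/503 = 4.9861
Stratum 2 (Men): n = 339; a·d/n = 70·143/339 = 29.5280; b·c/n = 14·112/339 = 4.6254
OR_MH = (58.4135 + 29.5280) / (4.9861 + 4.6254) = 87.9415 / 9.6115 = 9.14966

9.15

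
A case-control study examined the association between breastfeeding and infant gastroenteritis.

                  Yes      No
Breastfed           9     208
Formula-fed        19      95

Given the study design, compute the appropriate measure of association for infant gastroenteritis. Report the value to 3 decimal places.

0.216

Cells: a = 9, b = 208, c = 19, d = 95.
This is a case-control study: participants were sampled on outcome status, so risks in the source population cannot be estimated directly — relative risk is not valid here. The odds ratio is the appropriate measure.
OR = (a·d)/(b·c) = (9 × 95) / (208 × 19) = 855 / 3952 = 0.21635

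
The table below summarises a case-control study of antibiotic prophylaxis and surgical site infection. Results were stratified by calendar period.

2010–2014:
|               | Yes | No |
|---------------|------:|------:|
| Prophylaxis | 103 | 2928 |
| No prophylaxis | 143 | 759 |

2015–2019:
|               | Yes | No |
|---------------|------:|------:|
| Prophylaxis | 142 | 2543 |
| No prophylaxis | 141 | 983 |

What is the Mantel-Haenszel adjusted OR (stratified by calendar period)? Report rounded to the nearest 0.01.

OR_MH = Σ(aᵢdᵢ/nᵢ) / Σ(bᵢcᵢ/nᵢ), where nᵢ is the stratum total.
Stratum 1 (2010–2014): n = 3933; a·d/n = 103·759/3933 = 19.8772; b·c/n = 2928·143/3933 = 106.4592
Stratum 2 (2015–2019): n = 3809; a·d/n = 142·983/3809 = 36.6464; b·c/n = 2543·141/3809 = 94.1357
OR_MH = (19.8772 + 36.6464) / (106.4592 + 94.1357) = 56.5236 / 200.5949 = 0.28178

0.28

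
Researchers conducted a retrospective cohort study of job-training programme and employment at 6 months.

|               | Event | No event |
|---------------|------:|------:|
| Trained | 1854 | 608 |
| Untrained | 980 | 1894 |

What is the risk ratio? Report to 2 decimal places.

2.21

Cells: a = 1854, b = 608, c = 980, d = 1894.
Risk in exposed = 1854/2462 = 0.75305; risk in unexposed = 980/2874 = 0.34099.
RR = 0.75305 / 0.34099 = 2.20842
The risk among the exposed is 2.21 times that among the unexposed.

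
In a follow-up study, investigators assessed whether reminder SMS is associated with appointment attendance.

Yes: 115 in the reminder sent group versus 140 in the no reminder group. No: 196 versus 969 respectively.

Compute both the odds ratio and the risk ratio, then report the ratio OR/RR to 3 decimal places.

From the description: a = 115, b = 196, c = 140, d = 969.
OR = (115·969)/(196·140) = 111435/27440 = 4.06104
Risk in exposed = 115/311 = 0.36977; risk in unexposed = 140/1109 = 0.12624; RR = 2.92915
OR/RR = 4.06104 / 2.92915 = 1.38643
The outcome is not rare, so the OR lies further from 1 than the RR.

1.386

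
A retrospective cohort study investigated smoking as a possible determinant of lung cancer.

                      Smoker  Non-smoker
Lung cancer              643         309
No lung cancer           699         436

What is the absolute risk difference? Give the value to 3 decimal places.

0.064

Reading the table with exposure as columns: a = 643 (Smoker, case), b = 699 (Smoker, non-case), c = 309 (Non-smoker, case), d = 436.
Risk in exposed = 643/1342 = 0.479136; risk in unexposed = 309/745 = 0.414765.
Risk difference = 0.479136 − 0.414765 = 0.064371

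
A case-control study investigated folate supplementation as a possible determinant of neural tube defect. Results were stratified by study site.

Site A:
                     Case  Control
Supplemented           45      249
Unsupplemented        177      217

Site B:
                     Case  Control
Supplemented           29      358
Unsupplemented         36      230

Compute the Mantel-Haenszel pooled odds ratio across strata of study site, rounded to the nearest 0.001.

0.291

OR_MH = Σ(aᵢdᵢ/nᵢ) / Σ(bᵢcᵢ/nᵢ), where nᵢ is the stratum total.
Stratum 1 (Site A): n = 688; a·d/n = 45·217/688 = 14.1933; b·c/n = 249·177/688 = 64.0596
Stratum 2 (Site B): n = 653; a·d/n = 29·230/653 = 10.2144; b·c/n = 358·36/653 = 19.7366
OR_MH = (14.1933 + 10.2144) / (64.0596 + 19.7366) = 24.4077 / 83.7962 = 0.29127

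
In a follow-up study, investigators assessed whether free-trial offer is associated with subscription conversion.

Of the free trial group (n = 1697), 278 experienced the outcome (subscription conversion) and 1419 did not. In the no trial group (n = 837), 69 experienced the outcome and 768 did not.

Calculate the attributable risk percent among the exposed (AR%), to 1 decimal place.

From the description: a = 278, b = 1419, c = 69, d = 768.
Risk in exposed = 278/1697 = 0.16382; risk in unexposed = 69/837 = 0.08244.
RR = 0.16382/0.08244 = 1.98719
AR% = (RR − 1)/RR × 100 = (1.98719 − 1)/1.98719 × 100 = 49.6777%

49.7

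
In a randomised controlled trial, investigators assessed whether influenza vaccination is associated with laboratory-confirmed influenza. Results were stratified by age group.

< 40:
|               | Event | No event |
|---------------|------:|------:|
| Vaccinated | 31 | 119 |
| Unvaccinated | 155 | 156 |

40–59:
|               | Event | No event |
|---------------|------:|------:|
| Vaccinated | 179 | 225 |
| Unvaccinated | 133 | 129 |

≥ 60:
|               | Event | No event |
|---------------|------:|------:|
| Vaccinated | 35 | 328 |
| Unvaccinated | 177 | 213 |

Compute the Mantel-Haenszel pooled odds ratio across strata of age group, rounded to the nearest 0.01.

OR_MH = Σ(aᵢdᵢ/nᵢ) / Σ(bᵢcᵢ/nᵢ), where nᵢ is the stratum total.
Stratum 1 (< 40): n = 461; a·d/n = 31·156/461 = 10.4902; b·c/n = 119·155/461 = 40.0108
Stratum 2 (40–59): n = 666; a·d/n = 179·129/666 = 34.6712; b·c/n = 225·133/666 = 44.9324
Stratum 3 (≥ 60): n = 753; a·d/n = 35·213/753 = 9.9004; b·c/n = 328·177/753 = 77.0996
OR_MH = (10.4902 + 34.6712 + 9.9004) / (40.0108 + 44.9324 + 77.0996) = 55.0618 / 162.0429 = 0.33980

0.34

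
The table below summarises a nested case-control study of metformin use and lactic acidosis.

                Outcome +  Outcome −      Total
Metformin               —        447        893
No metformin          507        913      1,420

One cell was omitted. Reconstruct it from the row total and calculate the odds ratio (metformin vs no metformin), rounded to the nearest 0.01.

1.80

The missing cell is in the exposed row: 893 − 447 = 446.
So a = 446, b = 447, c = 507, d = 913.
OR = (a·d)/(b·c) = (446 × 913) / (447 × 507) = 407198 / 226629 = 1.79676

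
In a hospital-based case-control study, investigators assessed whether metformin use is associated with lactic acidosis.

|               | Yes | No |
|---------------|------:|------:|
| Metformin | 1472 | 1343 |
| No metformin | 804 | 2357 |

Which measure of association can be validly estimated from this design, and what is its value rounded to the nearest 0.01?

Cells: a = 1472, b = 1343, c = 804, d = 2357.
This is a hospital-based case-control study: participants were sampled on outcome status, so risks in the source population cannot be estimated directly — relative risk is not valid here. The odds ratio is the appropriate measure.
OR = (a·d)/(b·c) = (1472 × 2357) / (1343 × 804) = 3469504 / 1079772 = 3.21318

3.21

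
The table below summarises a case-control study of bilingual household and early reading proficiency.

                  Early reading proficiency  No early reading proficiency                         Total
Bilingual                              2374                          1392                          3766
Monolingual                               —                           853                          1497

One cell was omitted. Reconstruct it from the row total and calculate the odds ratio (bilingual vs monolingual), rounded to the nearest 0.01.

The missing cell is in the unexposed row: 1497 − 853 = 644.
So a = 2374, b = 1392, c = 644, d = 853.
OR = (a·d)/(b·c) = (2374 × 853) / (1392 × 644) = 2025022 / 896448 = 2.25894

2.26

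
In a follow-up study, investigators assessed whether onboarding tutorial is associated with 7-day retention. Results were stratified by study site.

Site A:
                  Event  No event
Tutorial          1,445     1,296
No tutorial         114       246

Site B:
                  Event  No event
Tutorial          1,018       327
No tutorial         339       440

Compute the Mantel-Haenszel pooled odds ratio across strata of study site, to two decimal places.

3.26

OR_MH = Σ(aᵢdᵢ/nᵢ) / Σ(bᵢcᵢ/nᵢ), where nᵢ is the stratum total.
Stratum 1 (Site A): n = 3101; a·d/n = 1445·246/3101 = 114.6308; b·c/n = 1296·114/3101 = 47.6440
Stratum 2 (Site B): n = 2124; a·d/n = 1018·440/2124 = 210.8851; b·c/n = 327·339/2124 = 52.1907
OR_MH = (114.6308 + 210.8851) / (47.6440 + 52.1907) = 325.5159 / 99.8347 = 3.26055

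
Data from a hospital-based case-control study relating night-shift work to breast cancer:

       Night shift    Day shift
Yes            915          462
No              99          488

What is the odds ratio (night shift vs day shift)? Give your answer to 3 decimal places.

9.763

Reading the table with exposure as columns: a = 915 (Night shift, case), b = 99 (Night shift, non-case), c = 462 (Day shift, case), d = 488.
OR = (a·d)/(b·c) = (915 × 488) / (99 × 462) = 446520 / 45738 = 9.76256
The odds of breast cancer are about 9.76 times as high in the night shift group.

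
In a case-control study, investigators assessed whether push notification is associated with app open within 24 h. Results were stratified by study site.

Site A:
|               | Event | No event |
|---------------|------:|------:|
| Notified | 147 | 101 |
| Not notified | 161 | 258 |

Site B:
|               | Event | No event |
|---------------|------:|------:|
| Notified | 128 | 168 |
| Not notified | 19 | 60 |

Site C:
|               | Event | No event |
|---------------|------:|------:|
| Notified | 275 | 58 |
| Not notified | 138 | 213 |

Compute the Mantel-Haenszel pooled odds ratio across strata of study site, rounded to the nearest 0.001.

OR_MH = Σ(aᵢdᵢ/nᵢ) / Σ(bᵢcᵢ/nᵢ), where nᵢ is the stratum total.
Stratum 1 (Site A): n = 667; a·d/n = 147·258/667 = 56.8606; b·c/n = 101·161/667 = 24.3793
Stratum 2 (Site B): n = 375; a·d/n = 128·60/375 = 20.4800; b·c/n = 168·19/375 = 8.5120
Stratum 3 (Site C): n = 684; a·d/n = 275·213/684 = 85.6360; b·c/n = 58·138/684 = 11.7018
OR_MH = (56.8606 + 20.4800 + 85.6360) / (24.3793 + 8.5120 + 11.7018) = 162.9765 / 44.5931 = 3.65475

3.655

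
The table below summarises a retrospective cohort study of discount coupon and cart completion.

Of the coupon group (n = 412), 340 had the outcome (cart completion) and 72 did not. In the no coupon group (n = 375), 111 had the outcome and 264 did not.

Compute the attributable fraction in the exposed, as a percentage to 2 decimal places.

64.13

From the description: a = 340, b = 72, c = 111, d = 264.
Risk in exposed = 340/412 = 0.82524; risk in unexposed = 111/375 = 0.29600.
RR = 0.82524/0.29600 = 2.78798
AR% = (RR − 1)/RR × 100 = (2.78798 − 1)/2.78798 × 100 = 64.1318%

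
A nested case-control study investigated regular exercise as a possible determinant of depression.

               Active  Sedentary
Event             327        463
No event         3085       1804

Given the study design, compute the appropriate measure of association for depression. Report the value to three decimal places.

0.413

Reading the table with exposure as columns: a = 327 (Active, case), b = 3085 (Active, non-case), c = 463 (Sedentary, case), d = 1804.
This is a nested case-control study: participants were sampled on outcome status, so risks in the source population cannot be estimated directly — relative risk is not valid here. The odds ratio is the appropriate measure.
OR = (a·d)/(b·c) = (327 × 1804) / (3085 × 463) = 589908 / 1428355 = 0.41300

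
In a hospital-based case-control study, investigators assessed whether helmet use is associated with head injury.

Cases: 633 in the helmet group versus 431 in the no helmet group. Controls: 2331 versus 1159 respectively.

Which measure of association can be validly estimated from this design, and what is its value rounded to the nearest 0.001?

From the description: a = 633, b = 2331, c = 431, d = 1159.
This is a hospital-based case-control study: participants were sampled on outcome status, so risks in the source population cannot be estimated directly — relative risk is not valid here. The odds ratio is the appropriate measure.
OR = (a·d)/(b·c) = (633 × 1159) / (2331 × 431) = 733647 / 1004661 = 0.73024

0.730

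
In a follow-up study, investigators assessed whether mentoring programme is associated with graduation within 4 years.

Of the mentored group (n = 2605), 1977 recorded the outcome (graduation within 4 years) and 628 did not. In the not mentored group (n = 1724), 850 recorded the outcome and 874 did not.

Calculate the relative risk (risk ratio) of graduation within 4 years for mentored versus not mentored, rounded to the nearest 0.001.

From the description: a = 1977, b = 628, c = 850, d = 874.
Risk in exposed = 1977/2605 = 0.75893; risk in unexposed = 850/1724 = 0.49304.
RR = 0.75893 / 0.49304 = 1.53928
The risk among the exposed is 1.54 times that among the unexposed.

1.539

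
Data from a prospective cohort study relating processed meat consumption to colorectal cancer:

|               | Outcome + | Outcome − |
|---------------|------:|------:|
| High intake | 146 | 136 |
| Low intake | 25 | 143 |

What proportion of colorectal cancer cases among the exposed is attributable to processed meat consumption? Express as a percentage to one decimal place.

Cells: a = 146, b = 136, c = 25, d = 143.
Risk in exposed = 146/282 = 0.51773; risk in unexposed = 25/168 = 0.14881.
RR = 0.51773/0.14881 = 3.47915
AR% = (RR − 1)/RR × 100 = (3.47915 − 1)/3.47915 × 100 = 71.2573%

71.3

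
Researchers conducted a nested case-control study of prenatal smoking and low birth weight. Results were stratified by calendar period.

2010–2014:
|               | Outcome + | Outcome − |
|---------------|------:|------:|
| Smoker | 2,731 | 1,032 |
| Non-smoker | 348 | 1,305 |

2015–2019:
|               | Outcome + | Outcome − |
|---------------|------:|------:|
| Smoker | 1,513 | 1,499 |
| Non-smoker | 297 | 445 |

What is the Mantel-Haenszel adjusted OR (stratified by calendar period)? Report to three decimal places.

OR_MH = Σ(aᵢdᵢ/nᵢ) / Σ(bᵢcᵢ/nᵢ), where nᵢ is the stratum total.
Stratum 1 (2010–2014): n = 5416; a·d/n = 2731·1305/5416 = 658.0419; b·c/n = 1032·348/5416 = 66.3102
Stratum 2 (2015–2019): n = 3754; a·d/n = 1513·445/3754 = 179.3514; b·c/n = 1499·297/3754 = 118.5943
OR_MH = (658.0419 + 179.3514) / (66.3102 + 118.5943) = 837.3933 / 184.9045 = 4.52879

4.529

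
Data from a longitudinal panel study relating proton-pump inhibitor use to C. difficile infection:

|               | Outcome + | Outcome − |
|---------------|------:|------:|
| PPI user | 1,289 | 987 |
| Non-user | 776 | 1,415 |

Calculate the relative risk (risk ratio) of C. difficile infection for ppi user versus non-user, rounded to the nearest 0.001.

1.599

Cells: a = 1289, b = 987, c = 776, d = 1415.
Risk in exposed = 1289/2276 = 0.56634; risk in unexposed = 776/2191 = 0.35418.
RR = 0.56634 / 0.35418 = 1.59905
The risk among the exposed is 1.60 times that among the unexposed.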